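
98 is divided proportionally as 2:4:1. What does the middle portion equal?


Ratio = 2:4:1
Total parts = 2 + 4 + 1 = 7
Value per part = 98 / 7 = 14
First share = 2 * 14 = 28
Middle share = 4 * 14 = 56
Third share = 1 * 14 = 14

56


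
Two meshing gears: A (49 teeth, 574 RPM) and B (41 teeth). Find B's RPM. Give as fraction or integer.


Gear ratio: teeth_A * RPM_A = teeth_B * RPM_B
49 * 574 = 41 * RPM_B
28126 = 41 * RPM_B
RPM_B = 28126 / 41
RPM_B = 686

686


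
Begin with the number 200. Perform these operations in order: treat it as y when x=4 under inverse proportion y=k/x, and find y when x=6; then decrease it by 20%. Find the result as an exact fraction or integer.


Start with 200.
Step 1: Inverse prop: k = (200)*4; new y = k/6 = 200*4/6 = 400/3
Step 2: Decrease by 20%: 400/3 * 80/100 = 320/3
Final result = 320/3

320/3


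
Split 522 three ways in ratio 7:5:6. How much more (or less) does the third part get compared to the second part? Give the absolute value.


Total parts = 7 + 5 + 6 = 18
Value per part = 522 / 18 = 29
Shares: 7*29=203, 5*29=145, 6*29=174
Third share = 174, second share = 145
Difference = |174 - 145| = 29

29


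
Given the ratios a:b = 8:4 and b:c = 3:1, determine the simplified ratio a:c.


Given a:b = 8:4 and b:c = 3:1
Make b consistent. Multiply first ratio by 3: a:b = 24:12
Multiply second ratio by 4: b:c = 12:4
Now b = 12 in both, so a:b:c = 24:12:4
Therefore a:c = 24:4
Simplify by GCD: a:c = 6:1

6:1


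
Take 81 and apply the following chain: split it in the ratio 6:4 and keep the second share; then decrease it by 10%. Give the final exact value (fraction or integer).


Start with 81.
Step 1: Split 6:4, second share = 81 * 4/10 = 162/5
Step 2: Decrease by 10%: 162/5 * 90/100 = 729/25
Final result = 729/25

729/25


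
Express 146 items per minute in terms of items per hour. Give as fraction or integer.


Converting from per minute to per hour
Rate = 146 items per minute
Multiply by 60: 146 * 60
= 8760 items per hour

8760


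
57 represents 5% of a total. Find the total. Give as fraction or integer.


Given: 57 is 5% of the whole
Set up: 57 = 5/100 * whole
whole = 57 * 100 / 5
whole = 5700 / 5
whole = 1140

1140


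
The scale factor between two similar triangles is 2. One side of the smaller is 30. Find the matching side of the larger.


Similar triangles have proportional sides
Scale factor = 2
Smaller side = 30
Corresponding larger side = 30 * 2
= 60

60


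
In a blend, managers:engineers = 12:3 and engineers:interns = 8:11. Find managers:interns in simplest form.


Given a:b = 12:3 and b:c = 8:11
Make b consistent. Multiply first ratio by 8: a:b = 96:24
Multiply second ratio by 3: b:c = 24:33
Now b = 24 in both, so a:b:c = 96:24:33
Therefore a:c = 96:33
Simplify by GCD: a:c = 32:11

32:11


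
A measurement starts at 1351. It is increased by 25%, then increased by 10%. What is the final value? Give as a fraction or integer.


Start: 1351
Step 1: increase by 25% => multiply by 125/100
  1351 * 125/100 = 6755/4
Step 2: increase by 10% => multiply by 110/100
  6755/4 * 110/100 = 14861/8
Final value = 14861/8

14861/8


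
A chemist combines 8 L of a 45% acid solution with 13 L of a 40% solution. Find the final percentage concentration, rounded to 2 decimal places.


Solute in mixture 1 = 45% of 8 L = 8*45/100 = 18/5 L
Solute in mixture 2 = 40% of 13 L = 13*40/100 = 26/5 L
Total solute = 18/5 + 26/5 = 44/5 L
Total volume = 8 + 13 = 21 L
Final concentration = 44/5/21 * 100 = 41.90%

41.90


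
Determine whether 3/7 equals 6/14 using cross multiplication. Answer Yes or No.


Cross multiply to check 3/7 = 6/14
Left cross product: 3 * 14 = 42
Right cross product: 7 * 6 = 42
42 = 42
Equal, so proportions match => Yes

Yes


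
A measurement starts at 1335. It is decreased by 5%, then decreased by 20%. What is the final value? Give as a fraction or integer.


Start: 1335
Step 1: decrease by 5% => multiply by 95/100
  1335 * 95/100 = 5073/4
Step 2: decrease by 20% => multiply by 80/100
  5073/4 * 80/100 = 5073/5
Final value = 5073/5

5073/5


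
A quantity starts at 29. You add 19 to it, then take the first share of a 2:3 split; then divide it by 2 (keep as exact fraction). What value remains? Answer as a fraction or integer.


Start with 29.
Step 1: Add 19: 29+19=48; split 2:3 first = 48*2/5 = 96/5
Step 2: Divide by 2: 96/5 / 2 = 48/5
Final result = 48/5

48/5


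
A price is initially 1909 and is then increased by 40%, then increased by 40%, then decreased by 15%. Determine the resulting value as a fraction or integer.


Start: 1909
Step 1: increase by 40% => multiply by 140/100
  1909 * 140/100 = 13363/5
Step 2: increase by 40% => multiply by 140/100
  13363/5 * 140/100 = 93541/25
Step 3: decrease by 15% => multiply by 85/100
  93541/25 * 85/100 = 1590197/500
Final value = 1590197/500

1590197/500


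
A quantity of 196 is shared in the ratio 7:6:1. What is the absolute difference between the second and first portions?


Total parts = 7 + 6 + 1 = 14
Value per part = 196 / 14 = 14
Shares: 7*14=98, 6*14=84, 1*14=14
Second share = 84, first share = 98
Difference = |84 - 98| = 14

14


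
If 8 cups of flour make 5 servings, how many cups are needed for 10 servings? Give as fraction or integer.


Original: 8 cups for 5 servings
Target servings = 10
Scaling factor = 10/5
New amount = 8 * 10/5
= 80/5
= 16 cups

16


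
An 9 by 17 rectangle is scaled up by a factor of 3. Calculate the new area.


Original dimensions: 9 x 17
Enlargement factor = 3
New width = 9 * 3 = 27
New height = 17 * 3 = 51
New area = 27 * 51 = 1377

1377


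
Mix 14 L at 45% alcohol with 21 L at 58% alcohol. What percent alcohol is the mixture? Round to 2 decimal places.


Solute in mixture 1 = 45% of 14 L = 14*45/100 = 63/10 L
Solute in mixture 2 = 58% of 21 L = 21*58/100 = 609/50 L
Total solute = 63/10 + 609/50 = 462/25 L
Total volume = 14 + 21 = 35 L
Final concentration = 462/25/35 * 100 = 52.80%

52.80


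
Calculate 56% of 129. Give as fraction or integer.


Compute 56% of 129
Convert percentage: 56% = 56/100
Multiply: 129 * 56/100
= 7224/100
= 1806/25

1806/25


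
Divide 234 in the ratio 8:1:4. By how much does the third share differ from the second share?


Total parts = 8 + 1 + 4 = 13
Value per part = 234 / 13 = 18
Shares: 8*18=144, 1*18=18, 4*18=72
Third share = 72, second share = 18
Difference = |72 - 18| = 54

54


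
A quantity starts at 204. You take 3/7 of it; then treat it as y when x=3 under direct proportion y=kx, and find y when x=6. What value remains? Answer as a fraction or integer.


Start with 204.
Step 1: Take 3/7: 204 * 3/7 = 612/7
Step 2: Direct prop: k = (612/7)/3; new y = k*6 = 612/7*6/3 = 1224/7
Final result = 1224/7

1224/7


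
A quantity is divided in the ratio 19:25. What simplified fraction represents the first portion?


Total parts = 19 + 25 = 44
First part fraction = 19/44
Simplify: 19/44 = 19/44

19/44


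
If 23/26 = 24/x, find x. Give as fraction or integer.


Setting up: 23/26 = 24/x
Cross multiply: 23 * x = 26 * 24
23x = 624
x = 624/23
x = 624/23

624/23


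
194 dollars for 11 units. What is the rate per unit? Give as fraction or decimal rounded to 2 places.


Total dollars = 194
Number of units = 11
Unit rate = 194 / 11
= 17.64 dollars per unit

17.64


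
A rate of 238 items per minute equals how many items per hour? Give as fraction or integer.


Converting from per minute to per hour
Rate = 238 items per minute
Multiply by 60: 238 * 60
= 14280 items per hour

14280


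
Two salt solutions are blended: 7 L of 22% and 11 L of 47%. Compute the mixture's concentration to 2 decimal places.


Solute in mixture 1 = 22% of 7 L = 7*22/100 = 77/50 L
Solute in mixture 2 = 47% of 11 L = 11*47/100 = 517/100 L
Total solute = 77/50 + 517/100 = 671/100 L
Total volume = 7 + 11 = 18 L
Final concentration = 671/100/18 * 100 = 37.28%

37.28


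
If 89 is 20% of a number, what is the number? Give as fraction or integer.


Given: 89 is 20% of the whole
Set up: 89 = 20/100 * whole
whole = 89 * 100 / 20
whole = 8900 / 20
whole = 445

445


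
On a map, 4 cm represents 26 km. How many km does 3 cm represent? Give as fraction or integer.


Map scale: 4 cm = 26 km
Measured distance on map = 3 cm
Set up proportion: 3 * 26 / 4
= 78 / 4
= 39/2 km

39/2


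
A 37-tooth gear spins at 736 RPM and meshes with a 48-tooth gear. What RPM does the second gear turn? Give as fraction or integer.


Gear ratio: teeth_A * RPM_A = teeth_B * RPM_B
37 * 736 = 48 * RPM_B
27232 = 48 * RPM_B
RPM_B = 27232 / 48
RPM_B = 1702/3

1702/3


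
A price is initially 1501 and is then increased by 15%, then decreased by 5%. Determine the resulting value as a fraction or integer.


Start: 1501
Step 1: increase by 15% => multiply by 115/100
  1501 * 115/100 = 34523/20
Step 2: decrease by 5% => multiply by 95/100
  34523/20 * 95/100 = 655937/400
Final value = 655937/400

655937/400


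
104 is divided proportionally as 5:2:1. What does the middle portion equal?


Ratio = 5:2:1
Total parts = 5 + 2 + 1 = 8
Value per part = 104 / 8 = 13
First share = 5 * 13 = 65
Middle share = 2 * 13 = 26
Third share = 1 * 13 = 13

26


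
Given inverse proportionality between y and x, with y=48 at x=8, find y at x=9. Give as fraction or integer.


Inverse proportion: y = k/x
Find k: k = 8 * 48 = 384
Compute y at x=9: y = 384/9
y = 128/3

128/3


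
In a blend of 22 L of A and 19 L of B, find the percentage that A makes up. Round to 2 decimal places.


Volume of A = 22 L
Volume of B = 19 L
Total volume = 22 + 19 = 41 L
Percentage of A = (22/41) * 100
= 53.66%

53.66


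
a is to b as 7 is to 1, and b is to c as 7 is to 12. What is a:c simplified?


Given a:b = 7:1 and b:c = 7:12
Make b consistent. Multiply first ratio by 7: a:b = 49:7
Multiply second ratio by 1: b:c = 7:12
Now b = 7 in both, so a:b:c = 49:7:12
Therefore a:c = 49:12
Simplify by GCD: a:c = 49:12

49:12


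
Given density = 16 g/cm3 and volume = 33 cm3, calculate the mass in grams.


Using mass = density * volume
Density = 16 g/cm3
Volume = 33 cm3
Mass = 16 * 33
= 528 g

528


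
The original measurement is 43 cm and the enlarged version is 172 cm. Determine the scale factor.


Original length = 43 cm
Scaled length = 172 cm
Scale factor = 172 / 43
= 4

4


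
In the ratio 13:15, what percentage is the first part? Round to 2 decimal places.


Total parts = 13 + 15 = 28
First part fraction = 13/28
Percentage = (13/28) * 100
= 0.464286 * 100
= 46.43%

46.43


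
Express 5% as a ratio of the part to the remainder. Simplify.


Part = 5%, Remainder = 95%
Ratio = 5:95
GCD(5, 95) = 5
Simplify: 1:19 = 1:19

1:19


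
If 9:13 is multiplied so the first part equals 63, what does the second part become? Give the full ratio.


Original ratio: 9:13
First term target: 63
Scale factor = 63 / 9 = 7
Multiply second term: 13 * 7 = 91
Equivalent ratio = 63:91

63:91


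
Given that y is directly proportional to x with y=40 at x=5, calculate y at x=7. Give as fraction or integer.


Direct proportion: y = kx
Find k: k = 40/5 = 8
Compute y at x=7: y = 8 * 7
y = 56

56


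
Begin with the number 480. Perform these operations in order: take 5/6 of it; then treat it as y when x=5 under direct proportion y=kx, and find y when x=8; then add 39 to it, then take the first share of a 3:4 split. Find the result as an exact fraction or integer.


Start with 480.
Step 1: Take 5/6: 480 * 5/6 = 400
Step 2: Direct prop: k = (400)/5; new y = k*8 = 400*8/5 = 640
Step 3: Add 39: 640+39=679; split 3:4 first = 679*3/7 = 291
Final result = 291

291


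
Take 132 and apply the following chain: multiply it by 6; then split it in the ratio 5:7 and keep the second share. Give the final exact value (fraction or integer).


Start with 132.
Step 1: Multiply by 6: 132 * 6 = 792
Step 2: Split 5:7, second share = 792 * 7/12 = 462
Final result = 462

462


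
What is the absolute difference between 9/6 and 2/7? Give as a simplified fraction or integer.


Simplify: 9/6 = 3/2 and 2/7 = 2/7
Find common denominator: LCD = 14
Convert: 21/14 and 4/14
Difference = |21 - 4|/14 = 17/14
Simplified = 17/14

17/14


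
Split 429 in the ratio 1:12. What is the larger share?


Total parts = 1 + 12 = 13
Value per part = 429 / 13 = 33
First share = 1 * 33 = 33
Second share = 12 * 33 = 396
Larger share = 396

396


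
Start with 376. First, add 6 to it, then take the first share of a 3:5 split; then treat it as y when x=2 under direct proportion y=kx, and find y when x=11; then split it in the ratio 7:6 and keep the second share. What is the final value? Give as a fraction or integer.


Start with 376.
Step 1: Add 6: 376+6=382; split 3:5 first = 382*3/8 = 573/4
Step 2: Direct prop: k = (573/4)/2; new y = k*11 = 573/4*11/2 = 6303/8
Step 3: Split 7:6, second share = 6303/8 * 6/13 = 18909/52
Final result = 18909/52

18909/52


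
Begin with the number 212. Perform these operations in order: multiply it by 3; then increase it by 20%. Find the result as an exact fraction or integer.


Start with 212.
Step 1: Multiply by 3: 212 * 3 = 636
Step 2: Increase by 20%: 636 * 120/100 = 3816/5
Final result = 3816/5

3816/5


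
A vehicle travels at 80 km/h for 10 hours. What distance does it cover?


Using distance = speed * time
Speed = 80 km/h
Time = 10 hours
Distance = 80 * 10
= 800 km

800


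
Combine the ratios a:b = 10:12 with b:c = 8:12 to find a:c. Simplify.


Given a:b = 10:12 and b:c = 8:12
Make b consistent. Multiply first ratio by 8: a:b = 80:96
Multiply second ratio by 12: b:c = 96:144
Now b = 96 in both, so a:b:c = 80:96:144
Therefore a:c = 80:144
Simplify by GCD: a:c = 5:9

5:9


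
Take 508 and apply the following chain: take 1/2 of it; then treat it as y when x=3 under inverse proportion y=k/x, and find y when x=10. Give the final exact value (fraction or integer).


Start with 508.
Step 1: Take 1/2: 508 * 1/2 = 254
Step 2: Inverse prop: k = (254)*3; new y = k/10 = 254*3/10 = 381/5
Final result = 381/5

381/5


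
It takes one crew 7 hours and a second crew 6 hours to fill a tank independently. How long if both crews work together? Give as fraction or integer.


Rate of A = 1/7 job per hour
Rate of B = 1/6 job per hour
Combined rate = 1/7 + 1/6
Find common denominator: (6 + 7)/(7*6) = 13/42
Combined rate = 13/42 job per hour
Time together = 1 / (13/42) = 42/13 hours

42/13


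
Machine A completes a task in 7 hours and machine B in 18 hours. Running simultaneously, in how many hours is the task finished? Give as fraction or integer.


Rate of A = 1/7 job per hour
Rate of B = 1/18 job per hour
Combined rate = 1/7 + 1/18
Find common denominator: (18 + 7)/(7*18) = 25/126
Combined rate = 25/126 job per hour
Time together = 1 / (25/126) = 126/25 hours

126/25


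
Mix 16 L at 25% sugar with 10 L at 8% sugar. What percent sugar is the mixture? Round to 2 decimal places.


Solute in mixture 1 = 25% of 16 L = 16*25/100 = 4 L
Solute in mixture 2 = 8% of 10 L = 10*8/100 = 4/5 L
Total solute = 4 + 4/5 = 24/5 L
Total volume = 16 + 10 = 26 L
Final concentration = 24/5/26 * 100 = 18.46%

18.46


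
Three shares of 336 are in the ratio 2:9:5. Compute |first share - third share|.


Total parts = 2 + 9 + 5 = 16
Value per part = 336 / 16 = 21
Shares: 2*21=42, 9*21=189, 5*21=105
First share = 42, third share = 105
Difference = |42 - 105| = 63

63


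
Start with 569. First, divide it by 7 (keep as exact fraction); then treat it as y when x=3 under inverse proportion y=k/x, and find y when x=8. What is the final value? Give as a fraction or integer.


Start with 569.
Step 1: Divide by 7: 569 / 7 = 569/7
Step 2: Inverse prop: k = (569/7)*3; new y = k/8 = 569/7*3/8 = 1707/56
Final result = 1707/56

1707/56


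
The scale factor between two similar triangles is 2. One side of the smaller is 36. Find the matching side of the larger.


Similar triangles have proportional sides
Scale factor = 2
Smaller side = 36
Corresponding larger side = 36 * 2
= 72

72


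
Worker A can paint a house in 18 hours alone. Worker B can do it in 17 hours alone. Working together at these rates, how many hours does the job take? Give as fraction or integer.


Rate of A = 1/18 job per hour
Rate of B = 1/17 job per hour
Combined rate = 1/18 + 1/17
Find common denominator: (17 + 18)/(18*17) = 35/306
Combined rate = 35/306 job per hour
Time together = 1 / (35/306) = 306/35 hours

306/35


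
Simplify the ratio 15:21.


Find GCD(15, 21)
GCD = 3
Divide both by 3: 15/3 = 5, 21/3 = 7
Simplified ratio = 5:7

5:7


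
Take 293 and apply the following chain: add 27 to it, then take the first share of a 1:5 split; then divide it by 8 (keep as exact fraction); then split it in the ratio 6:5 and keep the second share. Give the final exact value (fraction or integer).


Start with 293.
Step 1: Add 27: 293+27=320; split 1:5 first = 320*1/6 = 160/3
Step 2: Divide by 8: 160/3 / 8 = 20/3
Step 3: Split 6:5, second share = 20/3 * 5/11 = 100/33
Final result = 100/33

100/33


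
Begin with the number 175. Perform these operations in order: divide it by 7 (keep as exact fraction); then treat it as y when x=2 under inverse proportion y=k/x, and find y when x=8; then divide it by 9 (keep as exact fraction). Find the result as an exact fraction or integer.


Start with 175.
Step 1: Divide by 7: 175 / 7 = 25
Step 2: Inverse prop: k = (25)*2; new y = k/8 = 25*2/8 = 25/4
Step 3: Divide by 9: 25/4 / 9 = 25/36
Final result = 25/36

25/36


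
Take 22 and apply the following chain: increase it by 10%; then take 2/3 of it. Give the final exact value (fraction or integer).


Start with 22.
Step 1: Increase by 10%: 22 * 110/100 = 121/5
Step 2: Take 2/3: 121/5 * 2/3 = 242/15
Final result = 242/15

242/15


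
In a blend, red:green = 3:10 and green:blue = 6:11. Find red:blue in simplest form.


Given a:b = 3:10 and b:c = 6:11
Make b consistent. Multiply first ratio by 6: a:b = 18:60
Multiply second ratio by 10: b:c = 60:110
Now b = 60 in both, so a:b:c = 18:60:110
Therefore a:c = 18:110
Simplify by GCD: a:c = 9:55

9:55


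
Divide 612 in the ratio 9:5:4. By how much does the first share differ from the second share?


Total parts = 9 + 5 + 4 = 18
Value per part = 612 / 18 = 34
Shares: 9*34=306, 5*34=170, 4*34=136
First share = 306, second share = 170
Difference = |306 - 170| = 136

136


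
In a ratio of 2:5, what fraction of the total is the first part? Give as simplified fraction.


Total parts = 2 + 5 = 7
First part fraction = 2/7
Simplify: 2/7 = 2/7

2/7


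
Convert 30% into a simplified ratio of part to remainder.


Part = 30%, Remainder = 70%
Ratio = 30:70
GCD(30, 70) = 10
Simplify: 3:7 = 3:7

3:7


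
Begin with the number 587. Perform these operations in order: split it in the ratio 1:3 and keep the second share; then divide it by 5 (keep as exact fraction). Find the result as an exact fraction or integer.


Start with 587.
Step 1: Split 1:3, second share = 587 * 3/4 = 1761/4
Step 2: Divide by 5: 1761/4 / 5 = 1761/20
Final result = 1761/20

1761/20


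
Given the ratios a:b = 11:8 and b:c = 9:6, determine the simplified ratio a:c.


Given a:b = 11:8 and b:c = 9:6
Make b consistent. Multiply first ratio by 9: a:b = 99:72
Multiply second ratio by 8: b:c = 72:48
Now b = 72 in both, so a:b:c = 99:72:48
Therefore a:c = 99:48
Simplify by GCD: a:c = 33:16

33:16


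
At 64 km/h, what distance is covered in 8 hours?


Using distance = speed * time
Speed = 64 km/h
Time = 8 hours
Distance = 64 * 8
= 512 km

512


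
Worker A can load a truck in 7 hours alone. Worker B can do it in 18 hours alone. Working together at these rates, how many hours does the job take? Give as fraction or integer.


Rate of A = 1/7 job per hour
Rate of B = 1/18 job per hour
Combined rate = 1/7 + 1/18
Find common denominator: (18 + 7)/(7*18) = 25/126
Combined rate = 25/126 job per hour
Time together = 1 / (25/126) = 126/25 hours

126/25


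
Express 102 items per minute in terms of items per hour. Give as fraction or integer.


Converting from per minute to per hour
Rate = 102 items per minute
Multiply by 60: 102 * 60
= 6120 items per hour

6120


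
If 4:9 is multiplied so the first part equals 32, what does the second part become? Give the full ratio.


Original ratio: 4:9
First term target: 32
Scale factor = 32 / 4 = 8
Multiply second term: 9 * 8 = 72
Equivalent ratio = 32:72

32:72


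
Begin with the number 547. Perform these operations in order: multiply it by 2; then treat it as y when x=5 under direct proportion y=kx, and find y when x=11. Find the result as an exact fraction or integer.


Start with 547.
Step 1: Multiply by 2: 547 * 2 = 1094
Step 2: Direct prop: k = (1094)/5; new y = k*11 = 1094*11/5 = 12034/5
Final result = 12034/5

12034/5


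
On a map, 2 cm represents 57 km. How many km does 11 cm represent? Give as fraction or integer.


Map scale: 2 cm = 57 km
Measured distance on map = 11 cm
Set up proportion: 11 * 57 / 2
= 627 / 2
= 627/2 km

627/2


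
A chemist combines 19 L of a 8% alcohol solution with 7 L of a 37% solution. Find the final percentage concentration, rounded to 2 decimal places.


Solute in mixture 1 = 8% of 19 L = 19*8/100 = 38/25 L
Solute in mixture 2 = 37% of 7 L = 7*37/100 = 259/100 L
Total solute = 38/25 + 259/100 = 411/100 L
Total volume = 19 + 7 = 26 L
Final concentration = 411/100/26 * 100 = 15.81%

15.81


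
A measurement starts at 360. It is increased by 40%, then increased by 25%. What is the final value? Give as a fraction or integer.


Start: 360
Step 1: increase by 40% => multiply by 140/100
  360 * 140/100 = 504
Step 2: increase by 25% => multiply by 125/100
  504 * 125/100 = 630
Final value = 630

630


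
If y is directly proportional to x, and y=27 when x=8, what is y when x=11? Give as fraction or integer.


Direct proportion: y = kx
Find k: k = 27/8 = 27/8
Compute y at x=11: y = 27/8 * 11
y = 297/8

297/8


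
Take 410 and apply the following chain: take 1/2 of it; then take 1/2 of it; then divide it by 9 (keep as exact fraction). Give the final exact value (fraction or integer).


Start with 410.
Step 1: Take 1/2: 410 * 1/2 = 205
Step 2: Take 1/2: 205 * 1/2 = 205/2
Step 3: Divide by 9: 205/2 / 9 = 205/18
Final result = 205/18

205/18


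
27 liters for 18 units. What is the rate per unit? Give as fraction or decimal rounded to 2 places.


Total liters = 27
Number of units = 18
Unit rate = 27 / 18
= 1.50 liters per unit

1.50


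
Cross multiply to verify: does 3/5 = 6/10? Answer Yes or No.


Cross multiply to check 3/5 = 6/10
Left cross product: 3 * 10 = 30
Right cross product: 5 * 6 = 30
30 = 30
Equal, so proportions match => Yes

Yes


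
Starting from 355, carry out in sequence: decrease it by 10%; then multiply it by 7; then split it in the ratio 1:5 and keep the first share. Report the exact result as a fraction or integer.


Start with 355.
Step 1: Decrease by 10%: 355 * 90/100 = 639/2
Step 2: Multiply by 7: 639/2 * 7 = 4473/2
Step 3: Split 1:5, first share = 4473/2 * 1/6 = 1491/4
Final result = 1491/4

1491/4


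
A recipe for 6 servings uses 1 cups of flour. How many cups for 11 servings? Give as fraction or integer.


Original: 1 cups for 6 servings
Target servings = 11
Scaling factor = 11/6
New amount = 1 * 11/6
= 11/6
= 11/6 cups

11/6


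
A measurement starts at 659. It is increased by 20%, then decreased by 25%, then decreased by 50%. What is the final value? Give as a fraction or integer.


Start: 659
Step 1: increase by 20% => multiply by 120/100
  659 * 120/100 = 3954/5
Step 2: decrease by 25% => multiply by 75/100
  3954/5 * 75/100 = 5931/10
Step 3: decrease by 50% => multiply by 50/100
  5931/10 * 50/100 = 5931/20
Final value = 5931/20

5931/20


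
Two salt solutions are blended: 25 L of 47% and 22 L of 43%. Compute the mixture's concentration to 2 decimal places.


Solute in mixture 1 = 47% of 25 L = 25*47/100 = 47/4 L
Solute in mixture 2 = 43% of 22 L = 22*43/100 = 473/50 L
Total solute = 47/4 + 473/50 = 2121/100 L
Total volume = 25 + 22 = 47 L
Final concentration = 2121/100/47 * 100 = 45.13%

45.13


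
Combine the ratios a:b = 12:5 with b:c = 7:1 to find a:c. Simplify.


Given a:b = 12:5 and b:c = 7:1
Make b consistent. Multiply first ratio by 7: a:b = 84:35
Multiply second ratio by 5: b:c = 35:5
Now b = 35 in both, so a:b:c = 84:35:5
Therefore a:c = 84:5
Simplify by GCD: a:c = 84:5

84:5


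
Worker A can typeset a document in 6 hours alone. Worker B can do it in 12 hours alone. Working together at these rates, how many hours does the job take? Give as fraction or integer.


Rate of A = 1/6 job per hour
Rate of B = 1/12 job per hour
Combined rate = 1/6 + 1/12
Find common denominator: (12 + 6)/(6*12) = 18/72
Combined rate = 1/4 job per hour
Time together = 1 / (1/4) = 4 hours

4


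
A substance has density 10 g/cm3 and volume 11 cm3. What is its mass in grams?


Using mass = density * volume
Density = 10 g/cm3
Volume = 11 cm3
Mass = 10 * 11
= 110 g

110


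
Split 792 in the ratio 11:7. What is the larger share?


Total parts = 11 + 7 = 18
Value per part = 792 / 18 = 44
First share = 11 * 44 = 484
Second share = 7 * 44 = 308
Larger share = 484

484


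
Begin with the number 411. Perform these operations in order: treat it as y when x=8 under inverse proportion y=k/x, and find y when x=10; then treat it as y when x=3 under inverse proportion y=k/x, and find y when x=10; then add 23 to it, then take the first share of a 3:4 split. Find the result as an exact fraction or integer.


Start with 411.
Step 1: Inverse prop: k = (411)*8; new y = k/10 = 411*8/10 = 1644/5
Step 2: Inverse prop: k = (1644/5)*3; new y = k/10 = 1644/5*3/10 = 2466/25
Step 3: Add 23: 2466/25+23=3041/25; split 3:4 first = 3041/25*3/7 = 9123/175
Final result = 9123/175

9123/175


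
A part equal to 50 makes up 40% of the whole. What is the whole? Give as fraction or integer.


Given: 50 is 40% of the whole
Set up: 50 = 40/100 * whole
whole = 50 * 100 / 40
whole = 5000 / 40
whole = 125

125


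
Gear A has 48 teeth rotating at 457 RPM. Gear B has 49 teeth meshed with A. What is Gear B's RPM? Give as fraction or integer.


Gear ratio: teeth_A * RPM_A = teeth_B * RPM_B
48 * 457 = 49 * RPM_B
21936 = 49 * RPM_B
RPM_B = 21936 / 49
RPM_B = 21936/49

21936/49


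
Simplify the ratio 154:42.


Find GCD(154, 42)
GCD = 14
Divide both by 14: 154/14 = 11, 42/14 = 3
Simplified ratio = 11:3

11:3


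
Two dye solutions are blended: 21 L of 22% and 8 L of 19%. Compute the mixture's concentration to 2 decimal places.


Solute in mixture 1 = 22% of 21 L = 21*22/100 = 231/50 L
Solute in mixture 2 = 19% of 8 L = 8*19/100 = 38/25 L
Total solute = 231/50 + 38/25 = 307/50 L
Total volume = 21 + 8 = 29 L
Final concentration = 307/50/29 * 100 = 21.17%

21.17


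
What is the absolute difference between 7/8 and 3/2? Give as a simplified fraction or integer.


Simplify: 7/8 = 7/8 and 3/2 = 3/2
Find common denominator: LCD = 8
Convert: 7/8 and 12/8
Difference = |7 - 12|/8 = 5/8
Simplified = 5/8

5/8


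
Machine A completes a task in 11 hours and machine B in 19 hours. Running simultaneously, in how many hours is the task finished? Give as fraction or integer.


Rate of A = 1/11 job per hour
Rate of B = 1/19 job per hour
Combined rate = 1/11 + 1/19
Find common denominator: (19 + 11)/(11*19) = 30/209
Combined rate = 30/209 job per hour
Time together = 1 / (30/209) = 209/30 hours

209/30


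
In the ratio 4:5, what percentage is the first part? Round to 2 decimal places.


Total parts = 4 + 5 = 9
First part fraction = 4/9
Percentage = (4/9) * 100
= 0.444444 * 100
= 44.44%

44.44


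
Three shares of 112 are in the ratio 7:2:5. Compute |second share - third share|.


Total parts = 7 + 2 + 5 = 14
Value per part = 112 / 14 = 8
Shares: 7*8=56, 2*8=16, 5*8=40
Second share = 16, third share = 40
Difference = |16 - 40| = 24

24


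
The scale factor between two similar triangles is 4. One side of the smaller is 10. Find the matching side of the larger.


Similar triangles have proportional sides
Scale factor = 4
Smaller side = 10
Corresponding larger side = 10 * 4
= 40

40


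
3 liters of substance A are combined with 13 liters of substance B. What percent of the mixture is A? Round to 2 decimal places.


Volume of A = 3 L
Volume of B = 13 L
Total volume = 3 + 13 = 16 L
Percentage of A = (3/16) * 100
= 18.75%

18.75


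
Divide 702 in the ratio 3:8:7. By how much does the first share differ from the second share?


Total parts = 3 + 8 + 7 = 18
Value per part = 702 / 18 = 39
Shares: 3*39=117, 8*39=312, 7*39=273
First share = 117, second share = 312
Difference = |117 - 312| = 195

195


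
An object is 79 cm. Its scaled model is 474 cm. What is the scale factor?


Original length = 79 cm
Scaled length = 474 cm
Scale factor = 474 / 79
= 6

6


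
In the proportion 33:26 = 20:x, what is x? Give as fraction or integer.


Setting up: 33/26 = 20/x
Cross multiply: 33 * x = 26 * 20
33x = 520
x = 520/33
x = 520/33

520/33


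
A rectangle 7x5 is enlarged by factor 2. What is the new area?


Original dimensions: 7 x 5
Enlargement factor = 2
New width = 7 * 2 = 14
New height = 5 * 2 = 10
New area = 14 * 10 = 140

140


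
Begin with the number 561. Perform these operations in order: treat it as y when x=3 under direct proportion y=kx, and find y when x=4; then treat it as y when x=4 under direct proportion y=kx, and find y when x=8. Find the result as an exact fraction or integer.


Start with 561.
Step 1: Direct prop: k = (561)/3; new y = k*4 = 561*4/3 = 748
Step 2: Direct prop: k = (748)/4; new y = k*8 = 748*8/4 = 1496
Final result = 1496

1496


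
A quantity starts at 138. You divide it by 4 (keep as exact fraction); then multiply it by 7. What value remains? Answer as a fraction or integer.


Start with 138.
Step 1: Divide by 4: 138 / 4 = 69/2
Step 2: Multiply by 7: 69/2 * 7 = 483/2
Final result = 483/2

483/2


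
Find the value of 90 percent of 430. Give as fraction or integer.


Compute 90% of 430
Convert percentage: 90% = 90/100
Multiply: 430 * 90/100
= 38700/100
= 387

387


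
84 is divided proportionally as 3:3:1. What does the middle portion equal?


Ratio = 3:3:1
Total parts = 3 + 3 + 1 = 7
Value per part = 84 / 7 = 12
First share = 3 * 12 = 36
Middle share = 3 * 12 = 36
Third share = 1 * 12 = 12

36


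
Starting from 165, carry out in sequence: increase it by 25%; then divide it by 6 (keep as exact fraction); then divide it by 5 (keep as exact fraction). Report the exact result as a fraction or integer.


Start with 165.
Step 1: Increase by 25%: 165 * 125/100 = 825/4
Step 2: Divide by 6: 825/4 / 6 = 275/8
Step 3: Divide by 5: 275/8 / 5 = 55/8
Final result = 55/8

55/8


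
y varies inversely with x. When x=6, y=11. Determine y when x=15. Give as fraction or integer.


Inverse proportion: y = k/x
Find k: k = 6 * 11 = 66
Compute y at x=15: y = 66/15
y = 22/5

22/5


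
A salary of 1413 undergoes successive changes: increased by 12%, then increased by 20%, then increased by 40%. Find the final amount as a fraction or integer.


Start: 1413
Step 1: increase by 12% => multiply by 112/100
  1413 * 112/100 = 39564/25
Step 2: increase by 20% => multiply by 120/100
  39564/25 * 120/100 = 237384/125
Step 3: increase by 40% => multiply by 140/100
  237384/125 * 140/100 = 1661688/625
Final value = 1661688/625

1661688/625


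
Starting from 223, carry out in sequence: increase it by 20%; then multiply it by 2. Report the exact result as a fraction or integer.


Start with 223.
Step 1: Increase by 20%: 223 * 120/100 = 1338/5
Step 2: Multiply by 2: 1338/5 * 2 = 2676/5
Final result = 2676/5

2676/5


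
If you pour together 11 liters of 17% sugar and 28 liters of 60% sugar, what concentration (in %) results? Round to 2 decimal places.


Solute in mixture 1 = 17% of 11 L = 11*17/100 = 187/100 L
Solute in mixture 2 = 60% of 28 L = 28*60/100 = 84/5 L
Total solute = 187/100 + 84/5 = 1867/100 L
Total volume = 11 + 28 = 39 L
Final concentration = 1867/100/39 * 100 = 47.87%

47.87


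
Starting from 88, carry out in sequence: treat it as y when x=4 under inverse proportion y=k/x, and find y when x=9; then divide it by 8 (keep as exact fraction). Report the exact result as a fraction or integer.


Start with 88.
Step 1: Inverse prop: k = (88)*4; new y = k/9 = 88*4/9 = 352/9
Step 2: Divide by 8: 352/9 / 8 = 44/9
Final result = 44/9

44/9


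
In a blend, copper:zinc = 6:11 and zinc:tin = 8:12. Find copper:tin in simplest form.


Given a:b = 6:11 and b:c = 8:12
Make b consistent. Multiply first ratio by 8: a:b = 48:88
Multiply second ratio by 11: b:c = 88:132
Now b = 88 in both, so a:b:c = 48:88:132
Therefore a:c = 48:132
Simplify by GCD: a:c = 4:11

4:11


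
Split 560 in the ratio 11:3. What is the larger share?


Total parts = 11 + 3 = 14
Value per part = 560 / 14 = 40
First share = 11 * 40 = 440
Second share = 3 * 40 = 120
Larger share = 440

440


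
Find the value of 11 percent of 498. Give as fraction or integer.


Compute 11% of 498
Convert percentage: 11% = 11/100
Multiply: 498 * 11/100
= 5478/100
= 2739/50

2739/50


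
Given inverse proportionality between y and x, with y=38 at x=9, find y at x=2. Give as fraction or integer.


Inverse proportion: y = k/x
Find k: k = 9 * 38 = 342
Compute y at x=2: y = 342/2
y = 171

171


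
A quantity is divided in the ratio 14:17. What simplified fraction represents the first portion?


Total parts = 14 + 17 = 31
First part fraction = 14/31
Simplify: 14/31 = 14/31

14/31


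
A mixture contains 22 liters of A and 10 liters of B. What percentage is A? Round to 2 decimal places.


Volume of A = 22 L
Volume of B = 10 L
Total volume = 22 + 10 = 32 L
Percentage of A = (22/32) * 100
= 68.75%

68.75


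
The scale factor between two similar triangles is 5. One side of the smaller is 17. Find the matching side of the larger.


Similar triangles have proportional sides
Scale factor = 5
Smaller side = 17
Corresponding larger side = 17 * 5
= 85

85


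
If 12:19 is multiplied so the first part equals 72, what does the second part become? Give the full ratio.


Original ratio: 12:19
First term target: 72
Scale factor = 72 / 12 = 6
Multiply second term: 19 * 6 = 114
Equivalent ratio = 72:114

72:114


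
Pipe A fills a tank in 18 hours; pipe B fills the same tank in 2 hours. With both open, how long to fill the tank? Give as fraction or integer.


Rate of A = 1/18 job per hour
Rate of B = 1/2 job per hour
Combined rate = 1/18 + 1/2
Find common denominator: (2 + 18)/(18*2) = 20/36
Combined rate = 5/9 job per hour
Time together = 1 / (5/9) = 9/5 hours

9/5


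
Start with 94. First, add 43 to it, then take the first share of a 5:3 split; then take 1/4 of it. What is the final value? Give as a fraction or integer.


Start with 94.
Step 1: Add 43: 94+43=137; split 5:3 first = 137*5/8 = 685/8
Step 2: Take 1/4: 685/8 * 1/4 = 685/32
Final result = 685/32

685/32


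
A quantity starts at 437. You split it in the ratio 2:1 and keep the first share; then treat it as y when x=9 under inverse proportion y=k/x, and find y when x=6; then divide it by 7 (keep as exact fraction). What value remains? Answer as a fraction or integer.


Start with 437.
Step 1: Split 2:1, first share = 437 * 2/3 = 874/3
Step 2: Inverse prop: k = (874/3)*9; new y = k/6 = 874/3*9/6 = 437
Step 3: Divide by 7: 437 / 7 = 437/7
Final result = 437/7

437/7


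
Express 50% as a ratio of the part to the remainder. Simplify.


Part = 50%, Remainder = 50%
Ratio = 50:50
GCD(50, 50) = 50
Simplify: 1:1 = 1:1

1:1


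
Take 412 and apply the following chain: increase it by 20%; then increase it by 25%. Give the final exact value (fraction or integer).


Start with 412.
Step 1: Increase by 20%: 412 * 120/100 = 2472/5
Step 2: Increase by 25%: 2472/5 * 125/100 = 618
Final result = 618

618


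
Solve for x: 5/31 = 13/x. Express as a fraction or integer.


Setting up: 5/31 = 13/x
Cross multiply: 5 * x = 31 * 13
5x = 403
x = 403/5
x = 403/5

403/5


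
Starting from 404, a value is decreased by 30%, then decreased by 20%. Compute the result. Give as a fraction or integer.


Start: 404
Step 1: decrease by 30% => multiply by 70/100
  404 * 70/100 = 1414/5
Step 2: decrease by 20% => multiply by 80/100
  1414/5 * 80/100 = 5656/25
Final value = 5656/25

5656/25


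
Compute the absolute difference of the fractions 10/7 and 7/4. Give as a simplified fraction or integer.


Simplify: 10/7 = 10/7 and 7/4 = 7/4
Find common denominator: LCD = 28
Convert: 40/28 and 49/28
Difference = |40 - 49|/28 = 9/28
Simplified = 9/28

9/28


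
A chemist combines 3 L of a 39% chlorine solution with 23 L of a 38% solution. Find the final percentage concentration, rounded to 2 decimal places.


Solute in mixture 1 = 39% of 3 L = 3*39/100 = 117/100 L
Solute in mixture 2 = 38% of 23 L = 23*38/100 = 437/50 L
Total solute = 117/100 + 437/50 = 991/100 L
Total volume = 3 + 23 = 26 L
Final concentration = 991/100/26 * 100 = 38.12%

38.12


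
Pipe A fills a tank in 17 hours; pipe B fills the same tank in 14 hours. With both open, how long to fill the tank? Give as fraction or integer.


Rate of A = 1/17 job per hour
Rate of B = 1/14 job per hour
Combined rate = 1/17 + 1/14
Find common denominator: (14 + 17)/(17*14) = 31/238
Combined rate = 31/238 job per hour
Time together = 1 / (31/238) = 238/31 hours

238/31


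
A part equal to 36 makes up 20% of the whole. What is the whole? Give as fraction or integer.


Given: 36 is 20% of the whole
Set up: 36 = 20/100 * whole
whole = 36 * 100 / 20
whole = 3600 / 20
whole = 180

180


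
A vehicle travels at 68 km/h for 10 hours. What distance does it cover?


Using distance = speed * time
Speed = 68 km/h
Time = 10 hours
Distance = 68 * 10
= 680 km

680


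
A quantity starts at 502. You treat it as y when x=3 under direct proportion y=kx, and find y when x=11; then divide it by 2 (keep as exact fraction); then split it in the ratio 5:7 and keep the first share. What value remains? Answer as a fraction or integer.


Start with 502.
Step 1: Direct prop: k = (502)/3; new y = k*11 = 502*11/3 = 5522/3
Step 2: Divide by 2: 5522/3 / 2 = 2761/3
Step 3: Split 5:7, first share = 2761/3 * 5/12 = 13805/36
Final result = 13805/36

13805/36


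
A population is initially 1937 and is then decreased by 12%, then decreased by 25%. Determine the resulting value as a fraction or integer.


Start: 1937
Step 1: decrease by 12% => multiply by 88/100
  1937 * 88/100 = 42614/25
Step 2: decrease by 25% => multiply by 75/100
  42614/25 * 75/100 = 63921/50
Final value = 63921/50

63921/50


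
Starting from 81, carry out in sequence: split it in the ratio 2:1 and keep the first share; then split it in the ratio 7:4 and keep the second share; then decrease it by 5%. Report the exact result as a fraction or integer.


Start with 81.
Step 1: Split 2:1, first share = 81 * 2/3 = 54
Step 2: Split 7:4, second share = 54 * 4/11 = 216/11
Step 3: Decrease by 5%: 216/11 * 95/100 = 1026/55
Final result = 1026/55

1026/55


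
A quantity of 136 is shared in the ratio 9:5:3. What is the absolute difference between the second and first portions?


Total parts = 9 + 5 + 3 = 17
Value per part = 136 / 17 = 8
Shares: 9*8=72, 5*8=40, 3*8=24
Second share = 40, first share = 72
Difference = |40 - 72| = 32

32


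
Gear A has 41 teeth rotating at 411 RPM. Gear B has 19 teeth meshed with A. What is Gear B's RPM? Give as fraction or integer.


Gear ratio: teeth_A * RPM_A = teeth_B * RPM_B
41 * 411 = 19 * RPM_B
16851 = 19 * RPM_B
RPM_B = 16851 / 19
RPM_B = 16851/19

16851/19


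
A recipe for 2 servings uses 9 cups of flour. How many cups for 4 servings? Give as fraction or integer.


Original: 9 cups for 2 servings
Target servings = 4
Scaling factor = 4/2
New amount = 9 * 4/2
= 36/2
= 18 cups

18
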